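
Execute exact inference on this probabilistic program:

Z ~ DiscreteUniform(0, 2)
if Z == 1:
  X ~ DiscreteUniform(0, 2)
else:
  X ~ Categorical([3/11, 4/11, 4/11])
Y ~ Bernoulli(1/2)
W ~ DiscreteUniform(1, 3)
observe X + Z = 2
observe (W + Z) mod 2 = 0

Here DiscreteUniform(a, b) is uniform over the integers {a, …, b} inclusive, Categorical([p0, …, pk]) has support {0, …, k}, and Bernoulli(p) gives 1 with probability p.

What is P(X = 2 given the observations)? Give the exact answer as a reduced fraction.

P(X = 2 | obs) = 12/43

Enumerate traces; 8 have nonzero weight after conditioning:
  (Z=0, X=2, Y=0, W=2) weight 2/99
  (Z=0, X=2, Y=1, W=2) weight 2/99
  (Z=1, X=1, Y=0, W=1) weight 1/54
  (Z=1, X=1, Y=0, W=3) weight 1/54
  (Z=1, X=1, Y=1, W=1) weight 1/54
  (Z=1, X=1, Y=1, W=3) weight 1/54
  (Z=2, X=0, Y=0, W=2) weight 1/66
  (Z=2, X=0, Y=1, W=2) weight 1/66
Group by X:
  weight(X=0) = 1/33
  weight(X=1) = 2/27
  weight(X=2) = 4/99
Total weight = 1/33 + 2/27 + 4/99 = 43/297
P(X=0 | obs) = 1/33 / 43/297 = 9/43
P(X=1 | obs) = 2/27 / 43/297 = 22/43
P(X=2 | obs) = 4/99 / 43/297 = 12/43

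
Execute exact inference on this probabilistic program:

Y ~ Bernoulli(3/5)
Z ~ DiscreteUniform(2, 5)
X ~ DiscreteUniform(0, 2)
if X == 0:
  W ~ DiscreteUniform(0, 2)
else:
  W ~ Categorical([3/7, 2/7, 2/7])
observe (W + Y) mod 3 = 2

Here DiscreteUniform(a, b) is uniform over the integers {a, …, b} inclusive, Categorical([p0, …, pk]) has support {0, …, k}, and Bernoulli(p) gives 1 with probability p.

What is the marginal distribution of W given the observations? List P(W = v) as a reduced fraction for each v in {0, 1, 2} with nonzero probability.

P(W=1) = 3/5, P(W=2) = 2/5

Enumerate traces; 24 have nonzero weight after conditioning:
  (Y=0, Z=2, X=0, W=2) weight 1/90
  (Y=0, Z=2, X=1, W=2) weight 1/105
  (Y=0, Z=2, X=2, W=2) weight 1/105
  (Y=0, Z=3, X=0, W=2) weight 1/90
  (Y=0, Z=3, X=1, W=2) weight 1/105
  (Y=0, Z=3, X=2, W=2) weight 1/105
  (Y=0, Z=4, X=0, W=2) weight 1/90
  (Y=0, Z=4, X=1, W=2) weight 1/105
  (Y=1, Z=2, X=0, W=1) weight 1/60
  … 15 more
Group by W:
  weight(W=1) = 19/105
  weight(W=2) = 38/315
Total weight = 19/105 + 38/315 = 19/63
P(W=1 | obs) = 19/105 / 19/63 = 3/5
P(W=2 | obs) = 38/315 / 19/63 = 2/5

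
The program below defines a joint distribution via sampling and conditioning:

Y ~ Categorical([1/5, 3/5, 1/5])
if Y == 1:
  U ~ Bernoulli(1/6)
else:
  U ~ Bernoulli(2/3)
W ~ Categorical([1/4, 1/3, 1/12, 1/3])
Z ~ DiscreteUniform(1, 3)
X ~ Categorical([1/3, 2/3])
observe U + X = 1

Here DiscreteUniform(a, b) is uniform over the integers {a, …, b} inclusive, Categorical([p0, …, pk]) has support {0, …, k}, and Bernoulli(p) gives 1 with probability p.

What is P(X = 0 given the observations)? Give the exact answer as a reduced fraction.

P(X = 0 | obs) = 11/49

Enumerate traces; 72 have nonzero weight after conditioning:
  (Y=0, U=0, W=0, Z=1, X=1) weight 1/270
  (Y=0, U=0, W=0, Z=2, X=1) weight 1/270
  (Y=0, U=0, W=0, Z=3, X=1) weight 1/270
  (Y=0, U=0, W=1, Z=1, X=1) weight 2/405
  (Y=0, U=0, W=1, Z=2, X=1) weight 2/405
  (Y=0, U=0, W=1, Z=3, X=1) weight 2/405
  (Y=0, U=0, W=2, Z=1, X=1) weight 1/810
  (Y=0, U=0, W=2, Z=2, X=1) weight 1/810
  (Y=0, U=1, W=0, Z=1, X=0) weight 1/270
  … 63 more
Group by X:
  weight(X=0) = 11/90
  weight(X=1) = 19/45
Total weight = 11/90 + 19/45 = 49/90
P(X=0 | obs) = 11/90 / 49/90 = 11/49
P(X=1 | obs) = 19/45 / 49/90 = 38/49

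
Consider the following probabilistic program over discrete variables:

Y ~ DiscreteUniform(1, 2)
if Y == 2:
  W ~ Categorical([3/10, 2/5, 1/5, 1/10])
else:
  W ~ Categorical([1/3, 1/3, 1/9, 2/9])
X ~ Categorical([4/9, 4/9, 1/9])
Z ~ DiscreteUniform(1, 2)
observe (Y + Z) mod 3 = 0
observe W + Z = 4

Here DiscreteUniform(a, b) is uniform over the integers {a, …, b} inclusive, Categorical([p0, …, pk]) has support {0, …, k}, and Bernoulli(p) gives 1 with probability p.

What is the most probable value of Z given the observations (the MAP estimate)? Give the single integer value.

argmax_v P(Z = v | obs) = 2

Enumerate traces; 6 have nonzero weight after conditioning:
  (Y=1, W=2, X=0, Z=2) weight 1/81
  (Y=1, W=2, X=1, Z=2) weight 1/81
  (Y=1, W=2, X=2, Z=2) weight 1/324
  (Y=2, W=3, X=0, Z=1) weight 1/90
  (Y=2, W=3, X=1, Z=1) weight 1/90
  (Y=2, W=3, X=2, Z=1) weight 1/360
Group by Z:
  weight(Z=1) = 1/40
  weight(Z=2) = 1/36
Total weight = 1/40 + 1/36 = 19/360
P(Z=1 | obs) = 1/40 / 19/360 = 9/19
P(Z=2 | obs) = 1/36 / 19/360 = 10/19
argmax = 2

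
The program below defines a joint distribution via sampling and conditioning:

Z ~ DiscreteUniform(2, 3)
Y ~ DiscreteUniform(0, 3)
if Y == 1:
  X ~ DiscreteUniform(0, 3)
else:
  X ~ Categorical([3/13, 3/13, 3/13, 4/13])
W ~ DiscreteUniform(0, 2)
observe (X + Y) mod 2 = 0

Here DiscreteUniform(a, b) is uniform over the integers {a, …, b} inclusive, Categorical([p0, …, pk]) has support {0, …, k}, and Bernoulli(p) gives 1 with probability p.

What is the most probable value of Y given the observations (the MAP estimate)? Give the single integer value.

argmax_v P(Y = v | obs) = 3

Enumerate traces; 48 have nonzero weight after conditioning:
  (Z=2, Y=0, X=0, W=0) weight 1/104
  (Z=2, Y=0, X=0, W=1) weight 1/104
  (Z=2, Y=0, X=0, W=2) weight 1/104
  (Z=2, Y=0, X=2, W=0) weight 1/104
  (Z=2, Y=0, X=2, W=1) weight 1/104
  (Z=2, Y=0, X=2, W=2) weight 1/104
  (Z=2, Y=1, X=1, W=0) weight 1/96
  (Z=2, Y=1, X=1, W=1) weight 1/96
  (Z=2, Y=2, X=0, W=0) weight 1/104
  (Z=2, Y=3, X=1, W=0) weight 1/104
  … 38 more
Group by Y:
  weight(Y=0) = 3/26
  weight(Y=1) = 1/8
  weight(Y=2) = 3/26
  weight(Y=3) = 7/52
Total weight = 3/26 + 1/8 + 3/26 + 7/52 = 51/104
P(Y=0 | obs) = 3/26 / 51/104 = 4/17
P(Y=1 | obs) = 1/8 / 51/104 = 13/51
P(Y=2 | obs) = 3/26 / 51/104 = 4/17
P(Y=3 | obs) = 7/52 / 51/104 = 14/51
argmax = 3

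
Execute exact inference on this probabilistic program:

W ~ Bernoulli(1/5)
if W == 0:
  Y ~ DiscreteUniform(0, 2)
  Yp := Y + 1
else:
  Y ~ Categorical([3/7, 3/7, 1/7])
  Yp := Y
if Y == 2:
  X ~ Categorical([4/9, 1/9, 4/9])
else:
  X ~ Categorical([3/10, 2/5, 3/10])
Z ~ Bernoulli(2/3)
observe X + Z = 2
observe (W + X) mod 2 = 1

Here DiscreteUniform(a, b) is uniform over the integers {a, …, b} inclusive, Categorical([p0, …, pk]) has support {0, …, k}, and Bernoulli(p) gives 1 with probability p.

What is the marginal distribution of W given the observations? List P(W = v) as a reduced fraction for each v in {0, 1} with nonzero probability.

P(W=0) = 2296/2599, P(W=1) = 303/2599

Enumerate traces; 6 have nonzero weight after conditioning:
  (W=0, Y=0, X=1, Z=1) weight 16/225
  (W=0, Y=1, X=1, Z=1) weight 16/225
  (W=0, Y=2, X=1, Z=1) weight 8/405
  (W=1, Y=0, X=2, Z=0) weight 3/350
  (W=1, Y=1, X=2, Z=0) weight 3/350
  (W=1, Y=2, X=2, Z=0) weight 4/945
Group by W:
  weight(W=0) = 328/2025
  weight(W=1) = 101/4725
Total weight = 328/2025 + 101/4725 = 2599/14175
P(W=0 | obs) = 328/2025 / 2599/14175 = 2296/2599
P(W=1 | obs) = 101/4725 / 2599/14175 = 303/2599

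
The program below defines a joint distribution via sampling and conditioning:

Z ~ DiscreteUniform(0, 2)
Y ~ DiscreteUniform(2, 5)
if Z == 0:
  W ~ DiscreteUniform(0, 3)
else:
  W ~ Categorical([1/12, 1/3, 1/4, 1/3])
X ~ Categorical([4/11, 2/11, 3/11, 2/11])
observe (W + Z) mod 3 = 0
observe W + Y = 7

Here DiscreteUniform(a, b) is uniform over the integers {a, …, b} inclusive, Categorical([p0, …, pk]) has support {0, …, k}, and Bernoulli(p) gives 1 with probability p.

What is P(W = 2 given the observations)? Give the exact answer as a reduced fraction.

Enumerate traces; 8 have nonzero weight after conditioning:
  (Z=0, Y=4, W=3, X=0) weight 1/132
  (Z=0, Y=4, W=3, X=1) weight 1/264
  (Z=0, Y=4, W=3, X=2) weight 1/176
  (Z=0, Y=4, W=3, X=3) weight 1/264
  (Z=1, Y=5, W=2, X=0) weight 1/132
  (Z=1, Y=5, W=2, X=1) weight 1/264
  (Z=1, Y=5, W=2, X=2) weight 1/176
  (Z=1, Y=5, W=2, X=3) weight 1/264
Group by W:
  weight(W=2) = 1/48
  weight(W=3) = 1/48
Total weight = 1/48 + 1/48 = 1/24
P(W=2 | obs) = 1/48 / 1/24 = 1/2
P(W=3 | obs) = 1/48 / 1/24 = 1/2

P(W = 2 | obs) = 1/2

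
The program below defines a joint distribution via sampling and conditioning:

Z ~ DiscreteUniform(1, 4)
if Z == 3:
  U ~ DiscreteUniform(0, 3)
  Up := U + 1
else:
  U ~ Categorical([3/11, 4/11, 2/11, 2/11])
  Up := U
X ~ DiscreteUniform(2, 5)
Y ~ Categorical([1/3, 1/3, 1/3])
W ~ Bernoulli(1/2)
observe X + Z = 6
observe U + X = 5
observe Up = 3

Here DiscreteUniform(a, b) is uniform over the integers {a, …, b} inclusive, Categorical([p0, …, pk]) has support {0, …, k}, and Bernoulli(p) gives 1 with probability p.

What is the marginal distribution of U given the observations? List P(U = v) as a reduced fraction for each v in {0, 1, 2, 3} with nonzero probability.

Enumerate traces; 12 have nonzero weight after conditioning:
  (Z=3, U=2, X=3, Y=0, W=0) weight 1/384
  (Z=3, U=2, X=3, Y=0, W=1) weight 1/384
  (Z=3, U=2, X=3, Y=1, W=0) weight 1/384
  (Z=3, U=2, X=3, Y=1, W=1) weight 1/384
  (Z=3, U=2, X=3, Y=2, W=0) weight 1/384
  (Z=3, U=2, X=3, Y=2, W=1) weight 1/384
  (Z=4, U=3, X=2, Y=0, W=0) weight 1/528
  (Z=4, U=3, X=2, Y=0, W=1) weight 1/528
  … 4 more
Group by U:
  weight(U=2) = 1/64
  weight(U=3) = 1/88
Total weight = 1/64 + 1/88 = 19/704
P(U=2 | obs) = 1/64 / 19/704 = 11/19
P(U=3 | obs) = 1/88 / 19/704 = 8/19

P(U=2) = 11/19, P(U=3) = 8/19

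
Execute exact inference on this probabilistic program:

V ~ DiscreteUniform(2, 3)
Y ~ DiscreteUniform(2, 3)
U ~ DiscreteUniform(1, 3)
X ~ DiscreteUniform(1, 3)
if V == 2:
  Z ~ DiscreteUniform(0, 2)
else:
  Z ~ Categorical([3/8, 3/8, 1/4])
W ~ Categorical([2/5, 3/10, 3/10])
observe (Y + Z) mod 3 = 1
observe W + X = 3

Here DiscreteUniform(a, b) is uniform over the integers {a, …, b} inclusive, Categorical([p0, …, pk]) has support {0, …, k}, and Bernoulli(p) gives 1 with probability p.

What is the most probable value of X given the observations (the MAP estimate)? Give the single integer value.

Enumerate traces; 36 have nonzero weight after conditioning:
  (V=2, Y=2, U=1, X=1, Z=2, W=2) weight 1/360
  (V=2, Y=2, U=1, X=2, Z=2, W=1) weight 1/360
  (V=2, Y=2, U=1, X=3, Z=2, W=0) weight 1/270
  (V=2, Y=2, U=2, X=1, Z=2, W=2) weight 1/360
  (V=2, Y=2, U=2, X=2, Z=2, W=1) weight 1/360
  (V=2, Y=2, U=2, X=3, Z=2, W=0) weight 1/270
  (V=2, Y=2, U=3, X=1, Z=2, W=2) weight 1/360
  (V=2, Y=2, U=3, X=2, Z=2, W=1) weight 1/360
  … 28 more
Group by X:
  weight(X=1) = 31/960
  weight(X=2) = 31/960
  weight(X=3) = 31/720
Total weight = 31/960 + 31/960 + 31/720 = 31/288
P(X=1 | obs) = 31/960 / 31/288 = 3/10
P(X=2 | obs) = 31/960 / 31/288 = 3/10
P(X=3 | obs) = 31/720 / 31/288 = 2/5
argmax = 3

argmax_v P(X = v | obs) = 3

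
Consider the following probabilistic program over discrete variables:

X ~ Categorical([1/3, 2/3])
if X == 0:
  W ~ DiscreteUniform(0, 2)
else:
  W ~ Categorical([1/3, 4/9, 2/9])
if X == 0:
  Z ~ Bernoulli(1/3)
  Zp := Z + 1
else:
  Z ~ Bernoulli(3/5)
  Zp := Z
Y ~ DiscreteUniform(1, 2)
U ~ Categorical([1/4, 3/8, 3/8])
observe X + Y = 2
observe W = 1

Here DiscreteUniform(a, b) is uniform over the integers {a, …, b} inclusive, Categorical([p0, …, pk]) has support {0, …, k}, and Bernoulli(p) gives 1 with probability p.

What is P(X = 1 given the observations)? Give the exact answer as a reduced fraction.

Enumerate traces; 12 have nonzero weight after conditioning:
  (X=0, W=1, Z=0, Y=2, U=0) weight 1/108
  (X=0, W=1, Z=0, Y=2, U=1) weight 1/72
  (X=0, W=1, Z=0, Y=2, U=2) weight 1/72
  (X=0, W=1, Z=1, Y=2, U=0) weight 1/216
  (X=0, W=1, Z=1, Y=2, U=1) weight 1/144
  (X=0, W=1, Z=1, Y=2, U=2) weight 1/144
  (X=1, W=1, Z=0, Y=1, U=0) weight 2/135
  (X=1, W=1, Z=0, Y=1, U=1) weight 1/45
  … 4 more
Group by X:
  weight(X=0) = 1/18
  weight(X=1) = 4/27
Total weight = 1/18 + 4/27 = 11/54
P(X=0 | obs) = 1/18 / 11/54 = 3/11
P(X=1 | obs) = 4/27 / 11/54 = 8/11

P(X = 1 | obs) = 8/11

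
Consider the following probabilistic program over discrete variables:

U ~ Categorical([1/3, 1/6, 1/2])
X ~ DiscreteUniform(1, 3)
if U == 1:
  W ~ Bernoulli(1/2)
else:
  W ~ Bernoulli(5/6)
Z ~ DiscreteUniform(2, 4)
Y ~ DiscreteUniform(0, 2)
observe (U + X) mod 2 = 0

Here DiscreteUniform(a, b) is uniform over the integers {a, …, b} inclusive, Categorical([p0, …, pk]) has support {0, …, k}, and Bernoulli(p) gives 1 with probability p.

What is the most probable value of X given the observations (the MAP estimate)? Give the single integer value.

argmax_v P(X = v | obs) = 2

Enumerate traces; 72 have nonzero weight after conditioning:
  (U=0, X=2, W=0, Z=2, Y=0) weight 1/486
  (U=0, X=2, W=0, Z=2, Y=1) weight 1/486
  (U=0, X=2, W=0, Z=2, Y=2) weight 1/486
  (U=0, X=2, W=0, Z=3, Y=0) weight 1/486
  (U=0, X=2, W=0, Z=3, Y=1) weight 1/486
  (U=0, X=2, W=0, Z=3, Y=2) weight 1/486
  (U=0, X=2, W=0, Z=4, Y=0) weight 1/486
  (U=0, X=2, W=0, Z=4, Y=1) weight 1/486
  (U=1, X=1, W=0, Z=2, Y=0) weight 1/324
  (U=1, X=3, W=0, Z=2, Y=0) weight 1/324
  … 62 more
Group by X:
  weight(X=1) = 1/18
  weight(X=2) = 5/18
  weight(X=3) = 1/18
Total weight = 1/18 + 5/18 + 1/18 = 7/18
P(X=1 | obs) = 1/18 / 7/18 = 1/7
P(X=2 | obs) = 5/18 / 7/18 = 5/7
P(X=3 | obs) = 1/18 / 7/18 = 1/7
argmax = 2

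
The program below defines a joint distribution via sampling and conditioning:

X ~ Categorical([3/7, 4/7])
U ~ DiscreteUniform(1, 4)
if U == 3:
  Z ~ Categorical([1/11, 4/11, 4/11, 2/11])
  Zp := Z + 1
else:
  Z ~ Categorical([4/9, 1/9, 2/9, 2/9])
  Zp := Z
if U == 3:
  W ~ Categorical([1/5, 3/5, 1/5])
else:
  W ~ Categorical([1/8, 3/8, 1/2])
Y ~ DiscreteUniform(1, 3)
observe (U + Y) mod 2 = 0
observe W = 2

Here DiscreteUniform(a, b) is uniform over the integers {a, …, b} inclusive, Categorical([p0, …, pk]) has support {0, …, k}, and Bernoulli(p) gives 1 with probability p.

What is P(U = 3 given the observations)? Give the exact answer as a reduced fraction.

P(U = 3 | obs) = 1/6

Enumerate traces; 48 have nonzero weight after conditioning:
  (X=0, U=1, Z=0, W=2, Y=1) weight 1/126
  (X=0, U=1, Z=0, W=2, Y=3) weight 1/126
  (X=0, U=1, Z=1, W=2, Y=1) weight 1/504
  (X=0, U=1, Z=1, W=2, Y=3) weight 1/504
  (X=0, U=1, Z=2, W=2, Y=1) weight 1/252
  (X=0, U=1, Z=2, W=2, Y=3) weight 1/252
  (X=0, U=1, Z=3, W=2, Y=1) weight 1/252
  (X=0, U=1, Z=3, W=2, Y=3) weight 1/252
  (X=0, U=2, Z=0, W=2, Y=2) weight 1/126
  (X=0, U=3, Z=0, W=2, Y=1) weight 1/1540
  … 38 more
Group by U:
  weight(U=1) = 1/12
  weight(U=2) = 1/24
  weight(U=3) = 1/30
  weight(U=4) = 1/24
Total weight = 1/12 + 1/24 + 1/30 + 1/24 = 1/5
P(U=1 | obs) = 1/12 / 1/5 = 5/12
P(U=2 | obs) = 1/24 / 1/5 = 5/24
P(U=3 | obs) = 1/30 / 1/5 = 1/6
P(U=4 | obs) = 1/24 / 1/5 = 5/24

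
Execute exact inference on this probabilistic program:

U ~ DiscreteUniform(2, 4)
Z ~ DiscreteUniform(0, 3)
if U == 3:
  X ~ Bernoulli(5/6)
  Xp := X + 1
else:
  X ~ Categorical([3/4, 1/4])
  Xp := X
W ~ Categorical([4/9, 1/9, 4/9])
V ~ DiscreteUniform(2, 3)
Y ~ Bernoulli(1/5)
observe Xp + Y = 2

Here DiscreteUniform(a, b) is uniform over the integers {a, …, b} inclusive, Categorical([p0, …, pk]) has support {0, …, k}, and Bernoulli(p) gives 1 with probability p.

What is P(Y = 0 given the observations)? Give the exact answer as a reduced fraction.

Enumerate traces; 96 have nonzero weight after conditioning:
  (U=2, Z=0, X=1, W=0, V=2, Y=1) weight 1/1080
  (U=2, Z=0, X=1, W=0, V=3, Y=1) weight 1/1080
  (U=2, Z=0, X=1, W=1, V=2, Y=1) weight 1/4320
  (U=2, Z=0, X=1, W=1, V=3, Y=1) weight 1/4320
  (U=2, Z=0, X=1, W=2, V=2, Y=1) weight 1/1080
  (U=2, Z=0, X=1, W=2, V=3, Y=1) weight 1/1080
  (U=2, Z=1, X=1, W=0, V=2, Y=1) weight 1/1080
  (U=2, Z=1, X=1, W=0, V=3, Y=1) weight 1/1080
  (U=3, Z=0, X=1, W=0, V=2, Y=0) weight 1/81
  … 87 more
Group by Y:
  weight(Y=0) = 2/9
  weight(Y=1) = 2/45
Total weight = 2/9 + 2/45 = 4/15
P(Y=0 | obs) = 2/9 / 4/15 = 5/6
P(Y=1 | obs) = 2/45 / 4/15 = 1/6

P(Y = 0 | obs) = 5/6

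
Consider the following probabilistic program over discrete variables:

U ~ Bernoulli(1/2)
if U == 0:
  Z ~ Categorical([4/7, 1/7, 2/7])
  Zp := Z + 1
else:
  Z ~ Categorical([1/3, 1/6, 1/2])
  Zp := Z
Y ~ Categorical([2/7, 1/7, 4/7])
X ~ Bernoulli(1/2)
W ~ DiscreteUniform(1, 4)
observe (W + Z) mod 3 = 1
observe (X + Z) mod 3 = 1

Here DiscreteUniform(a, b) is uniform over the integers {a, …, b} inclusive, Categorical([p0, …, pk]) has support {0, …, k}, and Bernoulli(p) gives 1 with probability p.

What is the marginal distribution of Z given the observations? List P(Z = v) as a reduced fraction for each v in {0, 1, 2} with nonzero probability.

P(Z=0) = 76/89, P(Z=1) = 13/89

Enumerate traces; 18 have nonzero weight after conditioning:
  (U=0, Z=0, Y=0, X=1, W=1) weight 1/98
  (U=0, Z=0, Y=0, X=1, W=4) weight 1/98
  (U=0, Z=0, Y=1, X=1, W=1) weight 1/196
  (U=0, Z=0, Y=1, X=1, W=4) weight 1/196
  (U=0, Z=0, Y=2, X=1, W=1) weight 1/49
  (U=0, Z=0, Y=2, X=1, W=4) weight 1/49
  (U=0, Z=1, Y=0, X=0, W=3) weight 1/392
  (U=0, Z=1, Y=1, X=0, W=3) weight 1/784
  … 10 more
Group by Z:
  weight(Z=0) = 19/168
  weight(Z=1) = 13/672
Total weight = 19/168 + 13/672 = 89/672
P(Z=0 | obs) = 19/168 / 89/672 = 76/89
P(Z=1 | obs) = 13/672 / 89/672 = 13/89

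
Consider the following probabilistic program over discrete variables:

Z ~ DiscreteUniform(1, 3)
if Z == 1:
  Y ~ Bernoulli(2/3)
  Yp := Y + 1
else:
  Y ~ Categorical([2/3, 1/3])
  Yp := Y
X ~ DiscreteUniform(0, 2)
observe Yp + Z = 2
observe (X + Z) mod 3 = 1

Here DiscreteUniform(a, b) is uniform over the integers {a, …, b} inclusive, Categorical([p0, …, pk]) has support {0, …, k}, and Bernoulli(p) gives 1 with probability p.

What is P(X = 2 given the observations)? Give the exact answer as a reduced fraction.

P(X = 2 | obs) = 2/3

Enumerate traces; 2 have nonzero weight after conditioning:
  (Z=1, Y=0, X=0) weight 1/27
  (Z=2, Y=0, X=2) weight 2/27
Group by X:
  weight(X=0) = 1/27
  weight(X=2) = 2/27
Total weight = 1/27 + 2/27 = 1/9
P(X=0 | obs) = 1/27 / 1/9 = 1/3
P(X=2 | obs) = 2/27 / 1/9 = 2/3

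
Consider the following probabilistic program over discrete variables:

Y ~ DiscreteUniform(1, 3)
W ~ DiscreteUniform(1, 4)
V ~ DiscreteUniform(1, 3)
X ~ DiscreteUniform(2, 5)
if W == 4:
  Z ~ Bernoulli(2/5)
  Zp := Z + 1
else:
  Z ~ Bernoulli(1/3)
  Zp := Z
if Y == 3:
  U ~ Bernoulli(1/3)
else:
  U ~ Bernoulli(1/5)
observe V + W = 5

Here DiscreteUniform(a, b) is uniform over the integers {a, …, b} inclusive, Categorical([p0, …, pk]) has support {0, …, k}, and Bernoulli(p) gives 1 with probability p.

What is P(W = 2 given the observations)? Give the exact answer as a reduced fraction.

Enumerate traces; 144 have nonzero weight after conditioning:
  (Y=1, W=2, V=3, X=2, Z=0, U=0) weight 1/270
  (Y=1, W=2, V=3, X=2, Z=0, U=1) weight 1/1080
  (Y=1, W=2, V=3, X=2, Z=1, U=0) weight 1/540
  (Y=1, W=2, V=3, X=2, Z=1, U=1) weight 1/2160
  (Y=1, W=2, V=3, X=3, Z=0, U=0) weight 1/270
  (Y=1, W=2, V=3, X=3, Z=0, U=1) weight 1/1080
  (Y=1, W=2, V=3, X=3, Z=1, U=0) weight 1/540
  (Y=1, W=2, V=3, X=3, Z=1, U=1) weight 1/2160
  (Y=1, W=3, V=2, X=2, Z=0, U=0) weight 1/270
  (Y=1, W=4, V=1, X=2, Z=0, U=0) weight 1/300
  … 134 more
Group by W:
  weight(W=2) = 1/12
  weight(W=3) = 1/12
  weight(W=4) = 1/12
Total weight = 1/12 + 1/12 + 1/12 = 1/4
P(W=2 | obs) = 1/12 / 1/4 = 1/3
P(W=3 | obs) = 1/12 / 1/4 = 1/3
P(W=4 | obs) = 1/12 / 1/4 = 1/3

P(W = 2 | obs) = 1/3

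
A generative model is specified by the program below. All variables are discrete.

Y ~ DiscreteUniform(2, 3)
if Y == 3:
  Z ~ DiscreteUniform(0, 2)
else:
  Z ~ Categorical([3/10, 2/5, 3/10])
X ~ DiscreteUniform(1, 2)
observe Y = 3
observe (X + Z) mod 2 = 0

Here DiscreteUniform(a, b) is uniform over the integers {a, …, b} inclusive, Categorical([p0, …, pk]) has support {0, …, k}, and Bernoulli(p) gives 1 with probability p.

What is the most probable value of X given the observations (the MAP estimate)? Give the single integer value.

Enumerate traces; 3 have nonzero weight after conditioning:
  (Y=3, Z=0, X=2) weight 1/12
  (Y=3, Z=1, X=1) weight 1/12
  (Y=3, Z=2, X=2) weight 1/12
Group by X:
  weight(X=1) = 1/12
  weight(X=2) = 1/6
Total weight = 1/12 + 1/6 = 1/4
P(X=1 | obs) = 1/12 / 1/4 = 1/3
P(X=2 | obs) = 1/6 / 1/4 = 2/3
argmax = 2

argmax_v P(X = v | obs) = 2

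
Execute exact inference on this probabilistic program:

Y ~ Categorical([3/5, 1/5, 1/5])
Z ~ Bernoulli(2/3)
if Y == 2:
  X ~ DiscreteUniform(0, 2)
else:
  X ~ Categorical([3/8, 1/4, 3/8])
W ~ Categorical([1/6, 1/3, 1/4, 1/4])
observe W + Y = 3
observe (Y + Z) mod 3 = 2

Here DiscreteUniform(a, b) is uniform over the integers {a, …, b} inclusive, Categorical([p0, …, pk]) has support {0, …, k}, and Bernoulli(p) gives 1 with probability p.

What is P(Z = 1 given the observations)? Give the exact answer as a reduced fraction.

Enumerate traces; 6 have nonzero weight after conditioning:
  (Y=1, Z=1, X=0, W=2) weight 1/80
  (Y=1, Z=1, X=1, W=2) weight 1/120
  (Y=1, Z=1, X=2, W=2) weight 1/80
  (Y=2, Z=0, X=0, W=1) weight 1/135
  (Y=2, Z=0, X=1, W=1) weight 1/135
  (Y=2, Z=0, X=2, W=1) weight 1/135
Group by Z:
  weight(Z=0) = 1/45
  weight(Z=1) = 1/30
Total weight = 1/45 + 1/30 = 1/18
P(Z=0 | obs) = 1/45 / 1/18 = 2/5
P(Z=1 | obs) = 1/30 / 1/18 = 3/5

P(Z = 1 | obs) = 3/5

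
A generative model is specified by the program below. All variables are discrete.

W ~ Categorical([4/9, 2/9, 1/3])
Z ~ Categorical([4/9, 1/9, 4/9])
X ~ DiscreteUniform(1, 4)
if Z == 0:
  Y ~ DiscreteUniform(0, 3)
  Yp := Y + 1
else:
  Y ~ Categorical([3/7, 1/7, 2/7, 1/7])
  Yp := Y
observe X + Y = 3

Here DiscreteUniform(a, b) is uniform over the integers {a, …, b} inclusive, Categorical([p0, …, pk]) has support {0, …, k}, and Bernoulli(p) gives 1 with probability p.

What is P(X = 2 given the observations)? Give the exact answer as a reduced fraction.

Enumerate traces; 27 have nonzero weight after conditioning:
  (W=0, Z=0, X=1, Y=2) weight 1/81
  (W=0, Z=0, X=2, Y=1) weight 1/81
  (W=0, Z=0, X=3, Y=0) weight 1/81
  (W=0, Z=1, X=1, Y=2) weight 2/567
  (W=0, Z=1, X=2, Y=1) weight 1/567
  (W=0, Z=1, X=3, Y=0) weight 1/189
  (W=0, Z=2, X=1, Y=2) weight 8/567
  (W=0, Z=2, X=2, Y=1) weight 4/567
  … 19 more
Group by X:
  weight(X=1) = 17/252
  weight(X=2) = 1/21
  weight(X=3) = 11/126
Total weight = 17/252 + 1/21 + 11/126 = 17/84
P(X=1 | obs) = 17/252 / 17/84 = 1/3
P(X=2 | obs) = 1/21 / 17/84 = 4/17
P(X=3 | obs) = 11/126 / 17/84 = 22/51

P(X = 2 | obs) = 4/17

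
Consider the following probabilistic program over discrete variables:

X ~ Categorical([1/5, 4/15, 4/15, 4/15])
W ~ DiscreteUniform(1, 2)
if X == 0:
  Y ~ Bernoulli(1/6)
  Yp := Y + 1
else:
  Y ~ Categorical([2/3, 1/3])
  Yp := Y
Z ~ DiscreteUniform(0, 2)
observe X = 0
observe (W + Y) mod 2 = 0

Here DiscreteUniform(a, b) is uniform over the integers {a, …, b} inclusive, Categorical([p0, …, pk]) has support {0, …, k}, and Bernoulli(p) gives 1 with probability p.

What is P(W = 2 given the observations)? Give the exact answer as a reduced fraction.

P(W = 2 | obs) = 5/6

Enumerate traces; 6 have nonzero weight after conditioning:
  (X=0, W=1, Y=1, Z=0) weight 1/180
  (X=0, W=1, Y=1, Z=1) weight 1/180
  (X=0, W=1, Y=1, Z=2) weight 1/180
  (X=0, W=2, Y=0, Z=0) weight 1/36
  (X=0, W=2, Y=0, Z=1) weight 1/36
  (X=0, W=2, Y=0, Z=2) weight 1/36
Group by W:
  weight(W=1) = 1/60
  weight(W=2) = 1/12
Total weight = 1/60 + 1/12 = 1/10
P(W=1 | obs) = 1/60 / 1/10 = 1/6
P(W=2 | obs) = 1/12 / 1/10 = 5/6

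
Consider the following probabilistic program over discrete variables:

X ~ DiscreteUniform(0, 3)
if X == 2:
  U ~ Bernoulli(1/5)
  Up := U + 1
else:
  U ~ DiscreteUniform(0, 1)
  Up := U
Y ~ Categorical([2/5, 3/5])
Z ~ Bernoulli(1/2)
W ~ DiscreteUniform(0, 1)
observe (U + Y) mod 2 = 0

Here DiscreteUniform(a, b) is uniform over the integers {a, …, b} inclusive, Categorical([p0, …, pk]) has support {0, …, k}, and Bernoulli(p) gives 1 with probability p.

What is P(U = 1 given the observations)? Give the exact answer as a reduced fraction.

P(U = 1 | obs) = 51/97

Enumerate traces; 32 have nonzero weight after conditioning:
  (X=0, U=0, Y=0, Z=0, W=0) weight 1/80
  (X=0, U=0, Y=0, Z=0, W=1) weight 1/80
  (X=0, U=0, Y=0, Z=1, W=0) weight 1/80
  (X=0, U=0, Y=0, Z=1, W=1) weight 1/80
  (X=0, U=1, Y=1, Z=0, W=0) weight 3/160
  (X=0, U=1, Y=1, Z=0, W=1) weight 3/160
  (X=0, U=1, Y=1, Z=1, W=0) weight 3/160
  (X=0, U=1, Y=1, Z=1, W=1) weight 3/160
  … 24 more
Group by U:
  weight(U=0) = 23/100
  weight(U=1) = 51/200
Total weight = 23/100 + 51/200 = 97/200
P(U=0 | obs) = 23/100 / 97/200 = 46/97
P(U=1 | obs) = 51/200 / 97/200 = 51/97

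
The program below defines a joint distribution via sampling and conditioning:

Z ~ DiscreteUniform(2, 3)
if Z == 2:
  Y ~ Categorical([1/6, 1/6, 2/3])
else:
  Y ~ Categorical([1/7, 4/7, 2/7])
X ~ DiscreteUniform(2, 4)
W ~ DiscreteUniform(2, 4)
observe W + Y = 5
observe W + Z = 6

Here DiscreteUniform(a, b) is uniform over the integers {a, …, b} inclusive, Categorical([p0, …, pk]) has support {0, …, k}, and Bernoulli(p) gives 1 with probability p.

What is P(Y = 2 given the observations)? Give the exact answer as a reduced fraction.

P(Y = 2 | obs) = 12/19

Enumerate traces; 6 have nonzero weight after conditioning:
  (Z=2, Y=1, X=2, W=4) weight 1/108
  (Z=2, Y=1, X=3, W=4) weight 1/108
  (Z=2, Y=1, X=4, W=4) weight 1/108
  (Z=3, Y=2, X=2, W=3) weight 1/63
  (Z=3, Y=2, X=3, W=3) weight 1/63
  (Z=3, Y=2, X=4, W=3) weight 1/63
Group by Y:
  weight(Y=1) = 1/36
  weight(Y=2) = 1/21
Total weight = 1/36 + 1/21 = 19/252
P(Y=1 | obs) = 1/36 / 19/252 = 7/19
P(Y=2 | obs) = 1/21 / 19/252 = 12/19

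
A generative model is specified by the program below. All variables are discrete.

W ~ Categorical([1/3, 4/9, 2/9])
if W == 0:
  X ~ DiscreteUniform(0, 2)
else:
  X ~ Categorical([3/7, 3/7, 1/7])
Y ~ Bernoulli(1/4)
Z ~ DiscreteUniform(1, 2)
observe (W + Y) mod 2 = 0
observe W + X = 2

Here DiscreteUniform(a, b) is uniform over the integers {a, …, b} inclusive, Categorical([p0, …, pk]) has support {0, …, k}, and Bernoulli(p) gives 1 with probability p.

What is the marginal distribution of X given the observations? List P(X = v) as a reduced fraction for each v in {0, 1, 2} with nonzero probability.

P(X=0) = 6/17, P(X=1) = 4/17, P(X=2) = 7/17

Enumerate traces; 6 have nonzero weight after conditioning:
  (W=0, X=2, Y=0, Z=1) weight 1/24
  (W=0, X=2, Y=0, Z=2) weight 1/24
  (W=1, X=1, Y=1, Z=1) weight 1/42
  (W=1, X=1, Y=1, Z=2) weight 1/42
  (W=2, X=0, Y=0, Z=1) weight 1/28
  (W=2, X=0, Y=0, Z=2) weight 1/28
Group by X:
  weight(X=0) = 1/14
  weight(X=1) = 1/21
  weight(X=2) = 1/12
Total weight = 1/14 + 1/21 + 1/12 = 17/84
P(X=0 | obs) = 1/14 / 17/84 = 6/17
P(X=1 | obs) = 1/21 / 17/84 = 4/17
P(X=2 | obs) = 1/12 / 17/84 = 7/17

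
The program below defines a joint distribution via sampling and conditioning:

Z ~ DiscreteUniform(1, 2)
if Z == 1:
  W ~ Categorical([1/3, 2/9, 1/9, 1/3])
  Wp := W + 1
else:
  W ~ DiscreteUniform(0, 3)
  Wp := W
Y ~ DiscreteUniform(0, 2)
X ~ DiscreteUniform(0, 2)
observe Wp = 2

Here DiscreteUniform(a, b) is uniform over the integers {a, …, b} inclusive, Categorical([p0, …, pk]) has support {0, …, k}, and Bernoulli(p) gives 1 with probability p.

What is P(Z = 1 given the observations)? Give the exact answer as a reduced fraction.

P(Z = 1 | obs) = 8/17

Enumerate traces; 18 have nonzero weight after conditioning:
  (Z=1, W=1, Y=0, X=0) weight 1/81
  (Z=1, W=1, Y=0, X=1) weight 1/81
  (Z=1, W=1, Y=0, X=2) weight 1/81
  (Z=1, W=1, Y=1, X=0) weight 1/81
  (Z=1, W=1, Y=1, X=1) weight 1/81
  (Z=1, W=1, Y=1, X=2) weight 1/81
  (Z=1, W=1, Y=2, X=0) weight 1/81
  (Z=1, W=1, Y=2, X=1) weight 1/81
  (Z=2, W=2, Y=0, X=0) weight 1/72
  … 9 more
Group by Z:
  weight(Z=1) = 1/9
  weight(Z=2) = 1/8
Total weight = 1/9 + 1/8 = 17/72
P(Z=1 | obs) = 1/9 / 17/72 = 8/17
P(Z=2 | obs) = 1/8 / 17/72 = 9/17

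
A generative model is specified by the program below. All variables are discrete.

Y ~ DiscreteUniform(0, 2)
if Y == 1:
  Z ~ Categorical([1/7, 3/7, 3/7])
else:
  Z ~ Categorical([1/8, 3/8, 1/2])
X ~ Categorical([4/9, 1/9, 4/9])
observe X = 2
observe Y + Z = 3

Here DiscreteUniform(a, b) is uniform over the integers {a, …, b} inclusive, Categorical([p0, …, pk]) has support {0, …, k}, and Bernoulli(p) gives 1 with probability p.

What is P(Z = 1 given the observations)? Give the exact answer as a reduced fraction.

P(Z = 1 | obs) = 7/15

Enumerate traces; 2 have nonzero weight after conditioning:
  (Y=1, Z=2, X=2) weight 4/63
  (Y=2, Z=1, X=2) weight 1/18
Group by Z:
  weight(Z=1) = 1/18
  weight(Z=2) = 4/63
Total weight = 1/18 + 4/63 = 5/42
P(Z=1 | obs) = 1/18 / 5/42 = 7/15
P(Z=2 | obs) = 4/63 / 5/42 = 8/15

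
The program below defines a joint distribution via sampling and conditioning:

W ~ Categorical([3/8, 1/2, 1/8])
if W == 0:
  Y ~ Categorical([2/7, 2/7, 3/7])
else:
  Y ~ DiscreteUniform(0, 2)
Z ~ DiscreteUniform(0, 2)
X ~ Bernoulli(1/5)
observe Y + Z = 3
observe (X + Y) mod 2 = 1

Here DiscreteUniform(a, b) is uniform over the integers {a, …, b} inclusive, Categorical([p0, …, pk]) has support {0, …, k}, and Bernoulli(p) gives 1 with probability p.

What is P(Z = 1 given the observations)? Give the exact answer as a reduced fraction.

P(Z = 1 | obs) = 31/137

Enumerate traces; 6 have nonzero weight after conditioning:
  (W=0, Y=1, Z=2, X=0) weight 1/35
  (W=0, Y=2, Z=1, X=1) weight 3/280
  (W=1, Y=1, Z=2, X=0) weight 2/45
  (W=1, Y=2, Z=1, X=1) weight 1/90
  (W=2, Y=1, Z=2, X=0) weight 1/90
  (W=2, Y=2, Z=1, X=1) weight 1/360
Group by Z:
  weight(Z=1) = 31/1260
  weight(Z=2) = 53/630
Total weight = 31/1260 + 53/630 = 137/1260
P(Z=1 | obs) = 31/1260 / 137/1260 = 31/137
P(Z=2 | obs) = 53/630 / 137/1260 = 106/137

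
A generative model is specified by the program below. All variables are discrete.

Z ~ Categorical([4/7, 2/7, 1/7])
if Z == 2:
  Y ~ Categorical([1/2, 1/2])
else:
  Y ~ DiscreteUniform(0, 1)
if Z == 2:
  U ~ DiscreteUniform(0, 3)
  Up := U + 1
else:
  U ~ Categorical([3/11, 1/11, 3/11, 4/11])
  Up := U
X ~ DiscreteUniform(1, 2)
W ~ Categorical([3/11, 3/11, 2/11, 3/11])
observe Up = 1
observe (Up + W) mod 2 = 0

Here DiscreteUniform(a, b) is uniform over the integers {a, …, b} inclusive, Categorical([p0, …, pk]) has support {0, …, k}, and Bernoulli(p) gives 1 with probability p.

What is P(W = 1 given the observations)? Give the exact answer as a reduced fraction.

P(W = 1 | obs) = 1/2

Enumerate traces; 24 have nonzero weight after conditioning:
  (Z=0, Y=0, U=1, X=1, W=1) weight 3/847
  (Z=0, Y=0, U=1, X=1, W=3) weight 3/847
  (Z=0, Y=0, U=1, X=2, W=1) weight 3/847
  (Z=0, Y=0, U=1, X=2, W=3) weight 3/847
  (Z=0, Y=1, U=1, X=1, W=1) weight 3/847
  (Z=0, Y=1, U=1, X=1, W=3) weight 3/847
  (Z=0, Y=1, U=1, X=2, W=1) weight 3/847
  (Z=0, Y=1, U=1, X=2, W=3) weight 3/847
  … 16 more
Group by W:
  weight(W=1) = 15/484
  weight(W=3) = 15/484
Total weight = 15/484 + 15/484 = 15/242
P(W=1 | obs) = 15/484 / 15/242 = 1/2
P(W=3 | obs) = 15/484 / 15/242 = 1/2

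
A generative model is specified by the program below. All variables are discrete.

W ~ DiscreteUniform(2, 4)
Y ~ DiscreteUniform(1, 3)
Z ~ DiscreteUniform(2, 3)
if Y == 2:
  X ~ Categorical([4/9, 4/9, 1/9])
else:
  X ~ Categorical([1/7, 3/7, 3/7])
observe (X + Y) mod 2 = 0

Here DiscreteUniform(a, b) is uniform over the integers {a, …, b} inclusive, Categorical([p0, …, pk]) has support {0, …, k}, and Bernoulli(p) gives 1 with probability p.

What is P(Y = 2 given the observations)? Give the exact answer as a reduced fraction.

P(Y = 2 | obs) = 35/89

Enumerate traces; 24 have nonzero weight after conditioning:
  (W=2, Y=1, Z=2, X=1) weight 1/42
  (W=2, Y=1, Z=3, X=1) weight 1/42
  (W=2, Y=2, Z=2, X=0) weight 2/81
  (W=2, Y=2, Z=2, X=2) weight 1/162
  (W=2, Y=2, Z=3, X=0) weight 2/81
  (W=2, Y=2, Z=3, X=2) weight 1/162
  (W=2, Y=3, Z=2, X=1) weight 1/42
  (W=2, Y=3, Z=3, X=1) weight 1/42
  … 16 more
Group by Y:
  weight(Y=1) = 1/7
  weight(Y=2) = 5/27
  weight(Y=3) = 1/7
Total weight = 1/7 + 5/27 + 1/7 = 89/189
P(Y=1 | obs) = 1/7 / 89/189 = 27/89
P(Y=2 | obs) = 5/27 / 89/189 = 35/89
P(Y=3 | obs) = 1/7 / 89/189 = 27/89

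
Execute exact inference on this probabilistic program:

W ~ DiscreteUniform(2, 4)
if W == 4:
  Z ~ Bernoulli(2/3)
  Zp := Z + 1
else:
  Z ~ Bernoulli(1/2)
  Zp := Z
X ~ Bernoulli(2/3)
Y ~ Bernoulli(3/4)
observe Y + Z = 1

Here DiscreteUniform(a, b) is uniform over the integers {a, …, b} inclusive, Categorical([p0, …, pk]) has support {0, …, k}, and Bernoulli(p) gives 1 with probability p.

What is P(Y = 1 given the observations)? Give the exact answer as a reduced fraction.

P(Y = 1 | obs) = 12/17

Enumerate traces; 12 have nonzero weight after conditioning:
  (W=2, Z=0, X=0, Y=1) weight 1/24
  (W=2, Z=0, X=1, Y=1) weight 1/12
  (W=2, Z=1, X=0, Y=0) weight 1/72
  (W=2, Z=1, X=1, Y=0) weight 1/36
  (W=3, Z=0, X=0, Y=1) weight 1/24
  (W=3, Z=0, X=1, Y=1) weight 1/12
  (W=3, Z=1, X=0, Y=0) weight 1/72
  (W=3, Z=1, X=1, Y=0) weight 1/36
  … 4 more
Group by Y:
  weight(Y=0) = 5/36
  weight(Y=1) = 1/3
Total weight = 5/36 + 1/3 = 17/36
P(Y=0 | obs) = 5/36 / 17/36 = 5/17
P(Y=1 | obs) = 1/3 / 17/36 = 12/17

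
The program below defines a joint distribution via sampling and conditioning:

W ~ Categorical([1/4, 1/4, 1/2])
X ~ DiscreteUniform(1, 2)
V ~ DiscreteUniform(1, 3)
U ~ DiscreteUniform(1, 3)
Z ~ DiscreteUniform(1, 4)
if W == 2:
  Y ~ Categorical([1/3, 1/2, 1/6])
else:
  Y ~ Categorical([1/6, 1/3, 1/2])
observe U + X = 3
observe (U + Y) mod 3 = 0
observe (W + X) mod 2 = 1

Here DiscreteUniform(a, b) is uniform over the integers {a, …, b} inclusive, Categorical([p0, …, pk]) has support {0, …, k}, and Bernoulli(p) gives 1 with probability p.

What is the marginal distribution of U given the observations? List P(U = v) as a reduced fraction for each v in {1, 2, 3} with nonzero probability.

Enumerate traces; 36 have nonzero weight after conditioning:
  (W=0, X=1, V=1, U=2, Z=1, Y=1) weight 1/864
  (W=0, X=1, V=1, U=2, Z=2, Y=1) weight 1/864
  (W=0, X=1, V=1, U=2, Z=3, Y=1) weight 1/864
  (W=0, X=1, V=1, U=2, Z=4, Y=1) weight 1/864
  (W=0, X=1, V=2, U=2, Z=1, Y=1) weight 1/864
  (W=0, X=1, V=2, U=2, Z=2, Y=1) weight 1/864
  (W=0, X=1, V=2, U=2, Z=3, Y=1) weight 1/864
  (W=0, X=1, V=2, U=2, Z=4, Y=1) weight 1/864
  (W=1, X=2, V=1, U=1, Z=1, Y=2) weight 1/576
  … 27 more
Group by U:
  weight(U=1) = 1/48
  weight(U=2) = 1/18
Total weight = 1/48 + 1/18 = 11/144
P(U=1 | obs) = 1/48 / 11/144 = 3/11
P(U=2 | obs) = 1/18 / 11/144 = 8/11

P(U=1) = 3/11, P(U=2) = 8/11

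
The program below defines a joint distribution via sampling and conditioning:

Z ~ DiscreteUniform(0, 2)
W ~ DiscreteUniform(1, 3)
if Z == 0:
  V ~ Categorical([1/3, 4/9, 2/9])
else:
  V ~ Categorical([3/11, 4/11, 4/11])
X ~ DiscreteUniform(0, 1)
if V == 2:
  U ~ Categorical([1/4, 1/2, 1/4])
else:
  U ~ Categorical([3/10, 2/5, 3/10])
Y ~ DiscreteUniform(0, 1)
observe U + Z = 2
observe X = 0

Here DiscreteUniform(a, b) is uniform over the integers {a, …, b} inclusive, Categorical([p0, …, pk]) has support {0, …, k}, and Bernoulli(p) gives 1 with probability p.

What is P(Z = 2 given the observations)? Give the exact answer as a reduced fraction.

Enumerate traces; 54 have nonzero weight after conditioning:
  (Z=0, W=1, V=0, X=0, U=2, Y=0) weight 1/360
  (Z=0, W=1, V=0, X=0, U=2, Y=1) weight 1/360
  (Z=0, W=1, V=1, X=0, U=2, Y=0) weight 1/270
  (Z=0, W=1, V=1, X=0, U=2, Y=1) weight 1/270
  (Z=0, W=1, V=2, X=0, U=2, Y=0) weight 1/648
  (Z=0, W=1, V=2, X=0, U=2, Y=1) weight 1/648
  (Z=0, W=2, V=0, X=0, U=2, Y=0) weight 1/360
  (Z=0, W=2, V=0, X=0, U=2, Y=1) weight 1/360
  (Z=1, W=1, V=0, X=0, U=1, Y=0) weight 1/330
  (Z=2, W=1, V=0, X=0, U=0, Y=0) weight 1/440
  … 44 more
Group by Z:
  weight(Z=0) = 13/270
  weight(Z=1) = 4/55
  weight(Z=2) = 31/660
Total weight = 13/270 + 4/55 + 31/660 = 997/5940
P(Z=0 | obs) = 13/270 / 997/5940 = 286/997
P(Z=1 | obs) = 4/55 / 997/5940 = 432/997
P(Z=2 | obs) = 31/660 / 997/5940 = 279/997

P(Z = 2 | obs) = 279/997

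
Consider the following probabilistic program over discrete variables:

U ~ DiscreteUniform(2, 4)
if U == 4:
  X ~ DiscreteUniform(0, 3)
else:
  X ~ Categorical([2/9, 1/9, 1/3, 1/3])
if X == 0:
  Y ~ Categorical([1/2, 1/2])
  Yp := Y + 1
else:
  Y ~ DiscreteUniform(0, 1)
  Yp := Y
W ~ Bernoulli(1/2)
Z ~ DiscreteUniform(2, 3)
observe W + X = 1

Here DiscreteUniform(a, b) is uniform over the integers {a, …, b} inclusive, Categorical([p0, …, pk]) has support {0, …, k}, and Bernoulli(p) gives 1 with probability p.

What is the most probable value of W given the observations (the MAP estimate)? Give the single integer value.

Enumerate traces; 24 have nonzero weight after conditioning:
  (U=2, X=0, Y=0, W=1, Z=2) weight 1/108
  (U=2, X=0, Y=0, W=1, Z=3) weight 1/108
  (U=2, X=0, Y=1, W=1, Z=2) weight 1/108
  (U=2, X=0, Y=1, W=1, Z=3) weight 1/108
  (U=2, X=1, Y=0, W=0, Z=2) weight 1/216
  (U=2, X=1, Y=0, W=0, Z=3) weight 1/216
  (U=2, X=1, Y=1, W=0, Z=2) weight 1/216
  (U=2, X=1, Y=1, W=0, Z=3) weight 1/216
  … 16 more
Group by W:
  weight(W=0) = 17/216
  weight(W=1) = 25/216
Total weight = 17/216 + 25/216 = 7/36
P(W=0 | obs) = 17/216 / 7/36 = 17/42
P(W=1 | obs) = 25/216 / 7/36 = 25/42
argmax = 1

argmax_v P(W = v | obs) = 1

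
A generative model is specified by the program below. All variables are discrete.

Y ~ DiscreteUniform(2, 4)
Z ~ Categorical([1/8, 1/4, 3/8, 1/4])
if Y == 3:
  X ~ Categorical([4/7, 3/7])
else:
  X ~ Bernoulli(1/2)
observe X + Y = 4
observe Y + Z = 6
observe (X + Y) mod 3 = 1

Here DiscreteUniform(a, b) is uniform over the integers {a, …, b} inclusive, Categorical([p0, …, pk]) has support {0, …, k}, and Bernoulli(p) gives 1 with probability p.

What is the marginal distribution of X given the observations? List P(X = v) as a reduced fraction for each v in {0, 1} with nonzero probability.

Enumerate traces; 2 have nonzero weight after conditioning:
  (Y=3, Z=3, X=1) weight 1/28
  (Y=4, Z=2, X=0) weight 1/16
Group by X:
  weight(X=0) = 1/16
  weight(X=1) = 1/28
Total weight = 1/16 + 1/28 = 11/112
P(X=0 | obs) = 1/16 / 11/112 = 7/11
P(X=1 | obs) = 1/28 / 11/112 = 4/11

P(X=0) = 7/11, P(X=1) = 4/11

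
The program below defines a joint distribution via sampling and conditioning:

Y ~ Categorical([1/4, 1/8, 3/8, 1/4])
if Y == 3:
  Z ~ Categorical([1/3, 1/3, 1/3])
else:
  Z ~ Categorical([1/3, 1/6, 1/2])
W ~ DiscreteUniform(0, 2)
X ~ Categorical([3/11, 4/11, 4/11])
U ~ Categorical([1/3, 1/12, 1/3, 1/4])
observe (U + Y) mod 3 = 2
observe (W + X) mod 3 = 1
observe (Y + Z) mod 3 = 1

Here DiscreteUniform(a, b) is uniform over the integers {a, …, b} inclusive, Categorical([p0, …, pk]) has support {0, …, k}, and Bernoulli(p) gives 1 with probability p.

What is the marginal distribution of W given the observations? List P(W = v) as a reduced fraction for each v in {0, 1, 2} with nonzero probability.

P(W=0) = 4/11, P(W=1) = 3/11, P(W=2) = 4/11

Enumerate traces; 15 have nonzero weight after conditioning:
  (Y=0, Z=1, W=0, X=1, U=2) weight 1/594
  (Y=0, Z=1, W=1, X=0, U=2) weight 1/792
  (Y=0, Z=1, W=2, X=2, U=2) weight 1/594
  (Y=1, Z=0, W=0, X=1, U=1) weight 1/2376
  (Y=1, Z=0, W=1, X=0, U=1) weight 1/3168
  (Y=1, Z=0, W=2, X=2, U=1) weight 1/2376
  (Y=2, Z=2, W=0, X=1, U=0) weight 1/132
  (Y=2, Z=2, W=0, X=1, U=3) weight 1/176
  … 7 more
Group by W:
  weight(W=0) = 89/4752
  weight(W=1) = 89/6336
  weight(W=2) = 89/4752
Total weight = 89/4752 + 89/6336 + 89/4752 = 89/1728
P(W=0 | obs) = 89/4752 / 89/1728 = 4/11
P(W=1 | obs) = 89/6336 / 89/1728 = 3/11
P(W=2 | obs) = 89/4752 / 89/1728 = 4/11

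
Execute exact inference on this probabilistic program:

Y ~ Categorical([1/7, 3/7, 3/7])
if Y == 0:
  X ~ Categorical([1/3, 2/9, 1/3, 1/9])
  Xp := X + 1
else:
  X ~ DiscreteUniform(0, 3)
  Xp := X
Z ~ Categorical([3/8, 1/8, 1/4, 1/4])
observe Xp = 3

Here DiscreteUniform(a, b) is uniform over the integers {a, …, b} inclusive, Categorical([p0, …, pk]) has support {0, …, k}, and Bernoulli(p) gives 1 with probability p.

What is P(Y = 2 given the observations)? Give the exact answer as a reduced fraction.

P(Y = 2 | obs) = 9/22

Enumerate traces; 12 have nonzero weight after conditioning:
  (Y=0, X=2, Z=0) weight 1/56
  (Y=0, X=2, Z=1) weight 1/168
  (Y=0, X=2, Z=2) weight 1/84
  (Y=0, X=2, Z=3) weight 1/84
  (Y=1, X=3, Z=0) weight 9/224
  (Y=1, X=3, Z=1) weight 3/224
  (Y=1, X=3, Z=2) weight 3/112
  (Y=1, X=3, Z=3) weight 3/112
  (Y=2, X=3, Z=0) weight 9/224
  … 3 more
Group by Y:
  weight(Y=0) = 1/21
  weight(Y=1) = 3/28
  weight(Y=2) = 3/28
Total weight = 1/21 + 3/28 + 3/28 = 11/42
P(Y=0 | obs) = 1/21 / 11/42 = 2/11
P(Y=1 | obs) = 3/28 / 11/42 = 9/22
P(Y=2 | obs) = 3/28 / 11/42 = 9/22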